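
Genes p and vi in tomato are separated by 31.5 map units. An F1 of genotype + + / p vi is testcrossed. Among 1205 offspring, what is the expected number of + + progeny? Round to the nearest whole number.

A map distance of 31.5 map units corresponds to a recombination frequency of 0.315.
The F1 is + + / p vi, so + + is a parental gamete class with expected frequency (1 − r)/2 = 0.685/2 = 0.3425.
Expected number = 0.3425 × 1205 = 412.71 ≈ 413.

413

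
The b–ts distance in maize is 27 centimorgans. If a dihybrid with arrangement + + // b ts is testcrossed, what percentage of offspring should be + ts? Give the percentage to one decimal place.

13.5%

A map distance of 27 centimorgans corresponds to a recombination frequency of 0.270.
The F1 is + + / b ts, so + ts is a recombinant gamete class with expected frequency r/2 = 0.270/2 = 0.1350.
That is 0.1350 = 13.5% of the progeny.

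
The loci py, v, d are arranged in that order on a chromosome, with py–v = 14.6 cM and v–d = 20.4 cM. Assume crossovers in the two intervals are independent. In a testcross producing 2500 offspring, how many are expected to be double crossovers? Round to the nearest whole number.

74

Map distances give recombination frequencies of 0.146 and 0.204 for the two intervals.
With no interference, expected double-crossover frequency = 0.146 × 0.204 = 0.02978.
Expected number = 0.02978 × 2500 = 74.46 ≈ 74.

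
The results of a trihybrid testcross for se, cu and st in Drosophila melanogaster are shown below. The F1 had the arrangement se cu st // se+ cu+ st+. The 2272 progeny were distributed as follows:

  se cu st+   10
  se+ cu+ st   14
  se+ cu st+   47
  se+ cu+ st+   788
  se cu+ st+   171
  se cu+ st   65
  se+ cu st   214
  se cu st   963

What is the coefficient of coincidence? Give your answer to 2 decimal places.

0.98

The two rarest classes, se cu st+ and se+ cu+ st, are the double crossovers. Comparing them with the parentals, only the st allele has switched, so st is the middle locus and the order is cu – st – se.
cu–st: (112 + 24)/2272 = 0.0599; st–se: (385 + 24)/2272 = 0.1800.
Expected DCO frequency = 0.0599 × 0.1800 ≈ 0.01078; observed = 24/2272 ≈ 0.01056.
Coefficient of coincidence = 0.01056/0.01078 ≈ 0.98.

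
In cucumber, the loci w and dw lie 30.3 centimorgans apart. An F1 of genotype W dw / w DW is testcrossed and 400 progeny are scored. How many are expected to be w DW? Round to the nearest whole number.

A map distance of 30.3 centimorgans corresponds to a recombination frequency of 0.303.
The F1 is W dw / w DW, so w DW is a parental gamete class with expected frequency (1 − r)/2 = 0.697/2 = 0.3485.
Expected number = 0.3485 × 400 = 139.40 ≈ 139.

139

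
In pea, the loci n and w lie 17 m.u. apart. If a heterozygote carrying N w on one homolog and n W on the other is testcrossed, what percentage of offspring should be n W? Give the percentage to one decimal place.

41.5%

A map distance of 17 m.u. corresponds to a recombination frequency of 0.170.
The F1 is N w / n W, so n W is a parental gamete class with expected frequency (1 − r)/2 = 0.830/2 = 0.4150.
That is 0.4150 = 41.5% of the progeny.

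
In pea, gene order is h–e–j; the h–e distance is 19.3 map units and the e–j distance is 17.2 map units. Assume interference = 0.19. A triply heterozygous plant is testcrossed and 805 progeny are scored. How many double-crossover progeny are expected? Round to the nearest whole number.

Map distances give recombination frequencies of 0.193 and 0.172 for the two intervals.
With interference 0.19 (so coincidence = 0.81), expected double-crossover frequency = 0.193 × 0.172 × 0.81 = 0.02689.
Expected number = 0.02689 × 805 = 21.65 ≈ 22.

22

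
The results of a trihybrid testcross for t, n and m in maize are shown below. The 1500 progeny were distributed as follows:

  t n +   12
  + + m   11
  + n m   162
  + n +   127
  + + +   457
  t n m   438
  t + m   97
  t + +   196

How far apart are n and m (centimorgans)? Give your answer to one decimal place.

16.5 centimorgans

The two most frequent reciprocal classes, t n m and + + +, are the parental types, so the F1 was t n m / + + +.
The two rarest classes, t n + and + + m, are the double crossovers. Comparing them with the parentals, only the m allele has switched, so m is the middle locus and the order is n – m – t.
Crossovers in the n–m interval produce the single-crossover classes t + m and + n + (97 + 127 = 224) plus the double crossovers (23).
RF(n–m) = (224 + 23) / 1500 = 247/1500 = 0.1647 → 16.5 centimorgans.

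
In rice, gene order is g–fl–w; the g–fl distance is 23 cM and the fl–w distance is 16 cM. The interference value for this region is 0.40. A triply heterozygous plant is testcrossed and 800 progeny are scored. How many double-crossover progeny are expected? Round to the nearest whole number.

Map distances give recombination frequencies of 0.230 and 0.160 for the two intervals.
With interference 0.40 (so coincidence = 0.60), expected double-crossover frequency = 0.230 × 0.160 × 0.60 = 0.02208.
Expected number = 0.02208 × 800 = 17.66 ≈ 18.

18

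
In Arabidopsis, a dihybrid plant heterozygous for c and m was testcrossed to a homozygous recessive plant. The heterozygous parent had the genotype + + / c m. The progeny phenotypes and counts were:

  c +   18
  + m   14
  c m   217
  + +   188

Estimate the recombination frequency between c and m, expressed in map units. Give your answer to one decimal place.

7.3 map units

The recombinant classes are + m and c +: 14 + 18 = 32.
Recombination frequency = 32/437 = 0.0732 ≈ 7.3%, i.e. 7.3 map units.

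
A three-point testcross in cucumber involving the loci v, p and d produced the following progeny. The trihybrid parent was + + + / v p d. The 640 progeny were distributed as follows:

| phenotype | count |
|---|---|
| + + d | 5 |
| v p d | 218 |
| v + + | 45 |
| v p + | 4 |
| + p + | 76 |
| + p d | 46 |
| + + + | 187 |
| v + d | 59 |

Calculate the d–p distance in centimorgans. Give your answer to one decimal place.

The two rarest classes, + + d and v p +, are the double crossovers. Comparing them with the parentals, only the d allele has switched, so d is the middle locus and the order is v – d – p.
Crossovers in the d–p interval produce the single-crossover classes + p + and v + d (76 + 59 = 135) plus the double crossovers (9).
RF(d–p) = (135 + 9) / 640 = 144/640 = 0.2250 → 22.5 centimorgans.

22.5 centimorgans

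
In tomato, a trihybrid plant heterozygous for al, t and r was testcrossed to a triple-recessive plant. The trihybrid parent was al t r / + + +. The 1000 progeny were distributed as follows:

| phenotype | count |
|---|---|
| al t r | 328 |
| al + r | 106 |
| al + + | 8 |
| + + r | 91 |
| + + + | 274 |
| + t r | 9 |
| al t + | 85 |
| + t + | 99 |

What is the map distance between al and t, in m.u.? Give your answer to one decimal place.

The two rarest classes, + t r and al + +, are the double crossovers. Comparing them with the parentals, only the al allele has switched, so al is the middle locus and the order is t – al – r.
Crossovers in the t–al interval produce the single-crossover classes al + r and + t + (106 + 99 = 205) plus the double crossovers (17).
RF(t–al) = (205 + 17) / 1000 = 222/1000 = 0.2220 → 22.2 m.u.

22.2 m.u.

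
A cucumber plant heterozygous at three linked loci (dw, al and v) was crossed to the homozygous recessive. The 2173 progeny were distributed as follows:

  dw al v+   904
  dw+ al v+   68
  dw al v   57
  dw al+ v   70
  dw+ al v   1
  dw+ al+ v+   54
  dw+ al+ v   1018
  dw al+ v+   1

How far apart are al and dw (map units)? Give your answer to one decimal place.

6.4 map units

The two most frequent reciprocal classes, dw+ al+ v and dw al v+, are the parental types, so the F1 was dw+ al+ v / dw al v+.
The two rarest classes, dw+ al v and dw al+ v+, are the double crossovers. Comparing them with the parentals, only the al allele has switched, so al is the middle locus and the order is v – al – dw.
Crossovers in the al–dw interval produce the single-crossover classes dw al+ v and dw+ al v+ (70 + 68 = 138) plus the double crossovers (2).
RF(al–dw) = (138 + 2) / 2173 = 140/2173 = 0.0644 → 6.4 map units.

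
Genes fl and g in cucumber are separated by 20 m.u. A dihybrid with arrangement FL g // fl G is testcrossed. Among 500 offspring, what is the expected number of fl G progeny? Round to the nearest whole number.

200

A map distance of 20 m.u. corresponds to a recombination frequency of 0.200.
The F1 is FL g / fl G, so fl G is a parental gamete class with expected frequency (1 − r)/2 = 0.800/2 = 0.4000.
Expected number = 0.4000 × 500 = 200.00 ≈ 200.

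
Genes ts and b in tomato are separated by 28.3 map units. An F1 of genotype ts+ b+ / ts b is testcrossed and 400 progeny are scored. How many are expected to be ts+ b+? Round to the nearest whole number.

143

A map distance of 28.3 map units corresponds to a recombination frequency of 0.283.
The F1 is ts+ b+ / ts b, so ts+ b+ is a parental gamete class with expected frequency (1 − r)/2 = 0.717/2 = 0.3585.
Expected number = 0.3585 × 400 = 143.40 ≈ 143.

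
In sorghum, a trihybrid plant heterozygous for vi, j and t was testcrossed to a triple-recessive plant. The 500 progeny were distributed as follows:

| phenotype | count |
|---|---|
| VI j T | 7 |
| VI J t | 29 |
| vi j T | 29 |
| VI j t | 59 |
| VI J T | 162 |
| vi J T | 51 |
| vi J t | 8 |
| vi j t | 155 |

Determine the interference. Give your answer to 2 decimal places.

The two most frequent reciprocal classes, VI J T and vi j t, are the parental types, so the F1 was VI J T / vi j t.
The two rarest classes, VI j T and vi J t, are the double crossovers. Comparing them with the parentals, only the j allele has switched, so j is the middle locus and the order is vi – j – t.
vi–j: (110 + 15)/500 = 0.2500; j–t: (58 + 15)/500 = 0.1460.
Expected DCO frequency = 0.2500 × 0.1460 ≈ 0.03650; observed = 15/500 ≈ 0.03000.
Coefficient of coincidence = 0.03000/0.03650 ≈ 0.82; interference = 1 − 0.82 = 0.18.

0.18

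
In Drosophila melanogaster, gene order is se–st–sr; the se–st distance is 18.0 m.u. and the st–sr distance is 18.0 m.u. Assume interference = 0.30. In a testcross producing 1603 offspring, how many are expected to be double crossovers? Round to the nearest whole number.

Map distances give recombination frequencies of 0.180 and 0.180 for the two intervals.
With interference 0.30 (so coincidence = 0.70), expected double-crossover frequency = 0.180 × 0.180 × 0.70 = 0.02268.
Expected number = 0.02268 × 1603 = 36.36 ≈ 36.

36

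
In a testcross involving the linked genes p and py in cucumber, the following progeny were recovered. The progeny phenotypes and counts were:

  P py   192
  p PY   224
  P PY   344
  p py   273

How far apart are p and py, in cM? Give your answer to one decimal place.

40.3 cM

The two most frequent classes, P PY (344) and p py (273), are the parental types, so the F1 was P PY / p py.
The recombinant classes are P py and p PY: 192 + 224 = 416.
Recombination frequency = 416/1033 = 0.4027 ≈ 40.3%, i.e. 40.3 cM.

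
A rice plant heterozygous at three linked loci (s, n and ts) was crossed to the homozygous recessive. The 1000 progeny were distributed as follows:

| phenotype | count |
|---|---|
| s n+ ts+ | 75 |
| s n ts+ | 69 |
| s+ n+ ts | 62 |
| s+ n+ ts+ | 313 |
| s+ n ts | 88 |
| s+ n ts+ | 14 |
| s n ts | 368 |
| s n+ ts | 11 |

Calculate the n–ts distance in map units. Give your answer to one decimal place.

The two most frequent reciprocal classes, s n ts and s+ n+ ts+, are the parental types, so the F1 was s n ts / s+ n+ ts+.
The two rarest classes, s n+ ts and s+ n ts+, are the double crossovers. Comparing them with the parentals, only the n allele has switched, so n is the middle locus and the order is ts – n – s.
Crossovers in the ts–n interval produce the single-crossover classes s n ts+ and s+ n+ ts (69 + 62 = 131) plus the double crossovers (25).
RF(ts–n) = (131 + 25) / 1000 = 156/1000 = 0.1560 → 15.6 map units.

15.6 map units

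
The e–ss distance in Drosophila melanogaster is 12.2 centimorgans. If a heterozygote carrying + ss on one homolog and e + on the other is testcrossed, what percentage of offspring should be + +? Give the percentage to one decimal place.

A map distance of 12.2 centimorgans corresponds to a recombination frequency of 0.122.
The F1 is + ss / e +, so + + is a recombinant gamete class with expected frequency r/2 = 0.122/2 = 0.0610.
That is 0.0610 = 6.1% of the progeny.

6.1%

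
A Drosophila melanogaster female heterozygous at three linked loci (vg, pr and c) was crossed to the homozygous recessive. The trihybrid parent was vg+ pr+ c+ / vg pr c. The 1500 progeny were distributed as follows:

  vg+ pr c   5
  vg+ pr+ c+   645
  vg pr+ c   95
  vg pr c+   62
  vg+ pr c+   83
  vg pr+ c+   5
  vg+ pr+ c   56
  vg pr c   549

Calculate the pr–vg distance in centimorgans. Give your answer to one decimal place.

The two rarest classes, vg pr+ c+ and vg+ pr c, are the double crossovers. Comparing them with the parentals, only the vg allele has switched, so vg is the middle locus and the order is c – vg – pr.
Crossovers in the vg–pr interval produce the single-crossover classes vg+ pr c+ and vg pr+ c (83 + 95 = 178) plus the double crossovers (10).
RF(vg–pr) = (178 + 10) / 1500 = 188/1500 = 0.1253 → 12.5 centimorgans.

12.5 centimorgans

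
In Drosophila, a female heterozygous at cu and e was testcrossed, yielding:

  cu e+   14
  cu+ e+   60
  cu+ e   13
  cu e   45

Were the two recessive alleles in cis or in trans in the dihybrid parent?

cis

The two most frequent classes are cu+ e+ (60) and cu e (45); these are the parental (non-recombinant) types.
So the F1 carried cu+ e+ on one chromosome and cu e on the other — the recessive alleles are on the same chromosome (cis / coupling).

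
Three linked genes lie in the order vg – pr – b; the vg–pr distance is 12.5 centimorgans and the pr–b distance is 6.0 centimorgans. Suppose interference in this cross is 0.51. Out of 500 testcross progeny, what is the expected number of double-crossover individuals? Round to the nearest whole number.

2

Map distances give recombination frequencies of 0.125 and 0.060 for the two intervals.
With interference 0.51 (so coincidence = 0.49), expected double-crossover frequency = 0.125 × 0.060 × 0.49 = 0.00367.
Expected number = 0.00367 × 500 = 1.84 ≈ 2.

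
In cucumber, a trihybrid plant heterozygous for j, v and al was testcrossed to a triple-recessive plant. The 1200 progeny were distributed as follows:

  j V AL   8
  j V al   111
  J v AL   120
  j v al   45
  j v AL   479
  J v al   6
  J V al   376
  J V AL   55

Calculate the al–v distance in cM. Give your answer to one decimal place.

9.5 cM

The two most frequent reciprocal classes, J V al and j v AL, are the parental types, so the F1 was J V al / j v AL.
The two rarest classes, J v al and j V AL, are the double crossovers. Comparing them with the parentals, only the v allele has switched, so v is the middle locus and the order is j – v – al.
Crossovers in the v–al interval produce the single-crossover classes J V AL and j v al (55 + 45 = 100) plus the double crossovers (14).
RF(v–al) = (100 + 14) / 1200 = 114/1200 = 0.0950 → 9.5 cM.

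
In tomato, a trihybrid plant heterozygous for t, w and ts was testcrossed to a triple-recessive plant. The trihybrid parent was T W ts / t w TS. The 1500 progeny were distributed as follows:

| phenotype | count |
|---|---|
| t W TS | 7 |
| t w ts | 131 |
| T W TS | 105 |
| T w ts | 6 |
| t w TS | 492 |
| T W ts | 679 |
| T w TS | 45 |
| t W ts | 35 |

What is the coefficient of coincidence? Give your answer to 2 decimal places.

0.84

The two rarest classes, T w ts and t W TS, are the double crossovers. Comparing them with the parentals, only the w allele has switched, so w is the middle locus and the order is ts – w – t.
ts–w: (236 + 13)/1500 = 0.1660; w–t: (80 + 13)/1500 = 0.0620.
Expected DCO frequency = 0.1660 × 0.0620 ≈ 0.01029; observed = 13/1500 ≈ 0.00867.
Coefficient of coincidence = 0.00867/0.01029 ≈ 0.84.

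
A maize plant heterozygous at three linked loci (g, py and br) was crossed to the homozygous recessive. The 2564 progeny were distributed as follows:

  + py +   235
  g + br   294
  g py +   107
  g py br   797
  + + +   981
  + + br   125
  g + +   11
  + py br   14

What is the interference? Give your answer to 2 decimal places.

The two most frequent reciprocal classes, + + + and g py br, are the parental types, so the F1 was + + + / g py br.
The two rarest classes, g + + and + py br, are the double crossovers. Comparing them with the parentals, only the g allele has switched, so g is the middle locus and the order is py – g – br.
py–g: (529 + 25)/2564 = 0.2161; g–br: (232 + 25)/2564 = 0.1002.
Expected DCO frequency = 0.2161 × 0.1002 ≈ 0.02165; observed = 25/2564 ≈ 0.00975.
Coefficient of coincidence = 0.00975/0.02165 ≈ 0.45; interference = 1 − 0.45 = 0.55.

0.55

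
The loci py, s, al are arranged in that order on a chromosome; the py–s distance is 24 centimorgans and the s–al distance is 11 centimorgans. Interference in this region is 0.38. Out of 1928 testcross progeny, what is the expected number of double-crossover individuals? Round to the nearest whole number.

32

Map distances give recombination frequencies of 0.240 and 0.110 for the two intervals.
With interference 0.38 (so coincidence = 0.62), expected double-crossover frequency = 0.240 × 0.110 × 0.62 = 0.01637.
Expected number = 0.01637 × 1928 = 31.56 ≈ 32.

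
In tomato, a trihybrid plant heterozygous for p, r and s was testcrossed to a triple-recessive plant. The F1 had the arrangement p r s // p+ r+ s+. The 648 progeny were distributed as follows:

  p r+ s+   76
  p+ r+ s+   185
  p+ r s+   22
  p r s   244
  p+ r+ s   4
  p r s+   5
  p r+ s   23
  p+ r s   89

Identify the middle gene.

The two rarest classes, p r s+ and p+ r+ s, are the double crossovers. Comparing them with the parentals, only the s allele has switched, so s is the middle locus and the order is p – s – r.

s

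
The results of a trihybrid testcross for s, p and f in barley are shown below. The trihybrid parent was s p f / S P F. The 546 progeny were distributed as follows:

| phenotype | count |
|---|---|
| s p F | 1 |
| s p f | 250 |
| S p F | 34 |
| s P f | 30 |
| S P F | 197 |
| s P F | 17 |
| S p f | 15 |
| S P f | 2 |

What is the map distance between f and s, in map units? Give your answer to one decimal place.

The two rarest classes, s p F and S P f, are the double crossovers. Comparing them with the parentals, only the f allele has switched, so f is the middle locus and the order is s – f – p.
Crossovers in the s–f interval produce the single-crossover classes S p f and s P F (15 + 17 = 32) plus the double crossovers (3).
RF(s–f) = (32 + 3) / 546 = 35/546 = 0.0641 → 6.4 map units.

6.4 map units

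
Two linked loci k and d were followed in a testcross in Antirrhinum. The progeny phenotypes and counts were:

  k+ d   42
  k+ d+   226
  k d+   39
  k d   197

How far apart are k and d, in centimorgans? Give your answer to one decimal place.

The two most frequent classes, k+ d+ (226) and k d (197), are the parental types, so the F1 was k+ d+ / k d.
The recombinant classes are k+ d and k d+: 42 + 39 = 81.
Recombination frequency = 81/504 = 0.1607 ≈ 16.1%, i.e. 16.1 centimorgans.

16.1 centimorgans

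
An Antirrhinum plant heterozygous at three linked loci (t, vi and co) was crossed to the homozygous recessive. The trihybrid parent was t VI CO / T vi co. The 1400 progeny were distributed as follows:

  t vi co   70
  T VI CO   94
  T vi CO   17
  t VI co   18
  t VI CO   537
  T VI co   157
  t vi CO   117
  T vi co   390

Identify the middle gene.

The two rarest classes, t VI co and T vi CO, are the double crossovers. Comparing them with the parentals, only the co allele has switched, so co is the middle locus and the order is t – co – vi.

co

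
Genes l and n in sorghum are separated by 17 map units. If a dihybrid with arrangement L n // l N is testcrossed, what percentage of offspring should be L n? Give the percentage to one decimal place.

A map distance of 17 map units corresponds to a recombination frequency of 0.170.
The F1 is L n / l N, so L n is a parental gamete class with expected frequency (1 − r)/2 = 0.830/2 = 0.4150.
That is 0.4150 = 41.5% of the progeny.

41.5%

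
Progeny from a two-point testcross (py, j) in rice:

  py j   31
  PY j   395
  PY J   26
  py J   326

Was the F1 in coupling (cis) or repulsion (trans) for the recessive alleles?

The two most frequent classes are PY j (395) and py J (326); these are the parental (non-recombinant) types.
So the F1 carried PY j on one chromosome and py J on the other — the recessive alleles are on opposite chromosomes (trans / repulsion).

trans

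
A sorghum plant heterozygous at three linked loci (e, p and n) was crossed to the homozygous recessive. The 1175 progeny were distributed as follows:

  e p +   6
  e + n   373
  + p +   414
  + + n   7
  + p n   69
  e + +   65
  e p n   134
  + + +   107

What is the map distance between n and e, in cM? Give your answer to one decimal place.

12.5 cM

The two most frequent reciprocal classes, e + n and + p +, are the parental types, so the F1 was e + n / + p +.
The two rarest classes, + + n and e p +, are the double crossovers. Comparing them with the parentals, only the e allele has switched, so e is the middle locus and the order is n – e – p.
Crossovers in the n–e interval produce the single-crossover classes e + + and + p n (65 + 69 = 134) plus the double crossovers (13).
RF(n–e) = (134 + 13) / 1175 = 147/1175 = 0.1251 → 12.5 cM.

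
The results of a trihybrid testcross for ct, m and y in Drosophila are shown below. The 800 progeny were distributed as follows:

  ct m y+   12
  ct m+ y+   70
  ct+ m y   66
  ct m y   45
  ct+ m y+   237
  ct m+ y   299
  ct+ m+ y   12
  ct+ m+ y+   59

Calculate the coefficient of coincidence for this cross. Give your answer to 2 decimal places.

0.94

The two most frequent reciprocal classes, ct m+ y and ct+ m y+, are the parental types, so the F1 was ct m+ y / ct+ m y+.
The two rarest classes, ct+ m+ y and ct m y+, are the double crossovers. Comparing them with the parentals, only the ct allele has switched, so ct is the middle locus and the order is m – ct – y.
m–ct: (104 + 24)/800 = 0.1600; ct–y: (136 + 24)/800 = 0.2000.
Expected DCO frequency = 0.1600 × 0.2000 ≈ 0.03200; observed = 24/800 ≈ 0.03000.
Coefficient of coincidence = 0.03000/0.03200 ≈ 0.94.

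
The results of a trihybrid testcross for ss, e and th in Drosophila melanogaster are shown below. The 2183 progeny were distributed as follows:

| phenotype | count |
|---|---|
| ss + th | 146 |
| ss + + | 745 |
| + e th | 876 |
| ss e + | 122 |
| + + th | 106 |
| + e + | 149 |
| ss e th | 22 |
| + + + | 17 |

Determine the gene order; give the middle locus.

The two most frequent reciprocal classes, ss + + and + e th, are the parental types, so the F1 was ss + + / + e th.
The two rarest classes, + + + and ss e th, are the double crossovers. Comparing them with the parentals, only the ss allele has switched, so ss is the middle locus and the order is e – ss – th.

ss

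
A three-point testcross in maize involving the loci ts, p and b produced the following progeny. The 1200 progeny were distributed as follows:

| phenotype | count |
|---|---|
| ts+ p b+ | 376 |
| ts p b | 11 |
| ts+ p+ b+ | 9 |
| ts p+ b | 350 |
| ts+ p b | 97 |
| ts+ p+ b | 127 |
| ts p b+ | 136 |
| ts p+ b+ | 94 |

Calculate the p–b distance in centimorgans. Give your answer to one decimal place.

The two most frequent reciprocal classes, ts p+ b and ts+ p b+, are the parental types, so the F1 was ts p+ b / ts+ p b+.
The two rarest classes, ts p b and ts+ p+ b+, are the double crossovers. Comparing them with the parentals, only the p allele has switched, so p is the middle locus and the order is ts – p – b.
Crossovers in the p–b interval produce the single-crossover classes ts p+ b+ and ts+ p b (94 + 97 = 191) plus the double crossovers (20).
RF(p–b) = (191 + 20) / 1200 = 211/1200 = 0.1758 → 17.6 centimorgans.

17.6 centimorgans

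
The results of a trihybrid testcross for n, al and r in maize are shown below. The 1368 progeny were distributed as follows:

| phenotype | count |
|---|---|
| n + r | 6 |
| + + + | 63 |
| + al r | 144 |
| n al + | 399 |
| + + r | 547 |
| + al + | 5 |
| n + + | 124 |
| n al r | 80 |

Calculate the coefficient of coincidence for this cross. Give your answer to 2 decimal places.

The two most frequent reciprocal classes, n al + and + + r, are the parental types, so the F1 was n al + / + + r.
The two rarest classes, + al + and n + r, are the double crossovers. Comparing them with the parentals, only the n allele has switched, so n is the middle locus and the order is al – n – r.
al–n: (268 + 11)/1368 = 0.2039; n–r: (143 + 11)/1368 = 0.1126.
Expected DCO frequency = 0.2039 × 0.1126 ≈ 0.02296; observed = 11/1368 ≈ 0.00804.
Coefficient of coincidence = 0.00804/0.02296 ≈ 0.35.

0.35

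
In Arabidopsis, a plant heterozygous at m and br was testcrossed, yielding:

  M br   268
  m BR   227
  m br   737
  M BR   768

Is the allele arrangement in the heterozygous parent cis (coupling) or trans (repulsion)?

cis

The two most frequent classes are M BR (768) and m br (737); these are the parental (non-recombinant) types.
So the F1 carried M BR on one chromosome and m br on the other — the recessive alleles are on the same chromosome (cis / coupling).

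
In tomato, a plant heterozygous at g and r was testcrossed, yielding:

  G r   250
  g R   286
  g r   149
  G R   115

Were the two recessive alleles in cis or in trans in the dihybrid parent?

trans

The two most frequent classes are G r (250) and g R (286); these are the parental (non-recombinant) types.
So the F1 carried G r on one chromosome and g R on the other — the recessive alleles are on opposite chromosomes (trans / repulsion).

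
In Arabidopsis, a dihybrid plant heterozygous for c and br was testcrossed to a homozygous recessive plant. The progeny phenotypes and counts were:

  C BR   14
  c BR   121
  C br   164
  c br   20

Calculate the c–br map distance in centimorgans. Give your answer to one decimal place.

10.7 centimorgans

The two most frequent classes, C br (164) and c BR (121), are the parental types, so the F1 was C br / c BR.
The recombinant classes are C BR and c br: 14 + 20 = 34.
Recombination frequency = 34/319 = 0.1066 ≈ 10.7%, i.e. 10.7 centimorgans.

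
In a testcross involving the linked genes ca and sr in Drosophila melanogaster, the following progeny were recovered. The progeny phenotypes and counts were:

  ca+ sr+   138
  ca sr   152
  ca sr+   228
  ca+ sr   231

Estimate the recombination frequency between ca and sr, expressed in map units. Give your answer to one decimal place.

The two most frequent classes, ca+ sr (231) and ca sr+ (228), are the parental types, so the F1 was ca+ sr / ca sr+.
The recombinant classes are ca+ sr+ and ca sr: 138 + 152 = 290.
Recombination frequency = 290/749 = 0.3872 ≈ 38.7%, i.e. 38.7 map units.

38.7 map units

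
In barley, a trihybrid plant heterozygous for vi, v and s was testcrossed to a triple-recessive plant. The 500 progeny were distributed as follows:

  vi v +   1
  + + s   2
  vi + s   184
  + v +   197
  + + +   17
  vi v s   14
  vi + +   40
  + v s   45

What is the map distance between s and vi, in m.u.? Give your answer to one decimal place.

17.6 m.u.

The two most frequent reciprocal classes, + v + and vi + s, are the parental types, so the F1 was + v + / vi + s.
The two rarest classes, vi v + and + + s, are the double crossovers. Comparing them with the parentals, only the vi allele has switched, so vi is the middle locus and the order is s – vi – v.
Crossovers in the s–vi interval produce the single-crossover classes + v s and vi + + (45 + 40 = 85) plus the double crossovers (3).
RF(s–vi) = (85 + 3) / 500 = 88/500 = 0.1760 → 17.6 m.u.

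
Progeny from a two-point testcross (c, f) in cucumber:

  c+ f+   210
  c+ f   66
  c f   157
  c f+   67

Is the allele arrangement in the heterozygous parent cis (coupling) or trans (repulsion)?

cis

The two most frequent classes are c+ f+ (210) and c f (157); these are the parental (non-recombinant) types.
So the F1 carried c+ f+ on one chromosome and c f on the other — the recessive alleles are on the same chromosome (cis / coupling).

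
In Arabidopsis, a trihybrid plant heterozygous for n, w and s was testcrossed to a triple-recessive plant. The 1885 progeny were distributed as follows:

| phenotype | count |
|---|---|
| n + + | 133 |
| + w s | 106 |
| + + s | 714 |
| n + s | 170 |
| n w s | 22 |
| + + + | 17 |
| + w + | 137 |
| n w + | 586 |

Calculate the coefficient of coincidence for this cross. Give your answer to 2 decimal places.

The two most frequent reciprocal classes, + + s and n w +, are the parental types, so the F1 was + + s / n w +.
The two rarest classes, + + + and n w s, are the double crossovers. Comparing them with the parentals, only the s allele has switched, so s is the middle locus and the order is n – s – w.
n–s: (307 + 39)/1885 = 0.1836; s–w: (239 + 39)/1885 = 0.1475.
Expected DCO frequency = 0.1836 × 0.1475 ≈ 0.02708; observed = 39/1885 ≈ 0.02069.
Coefficient of coincidence = 0.02069/0.02708 ≈ 0.76.

0.76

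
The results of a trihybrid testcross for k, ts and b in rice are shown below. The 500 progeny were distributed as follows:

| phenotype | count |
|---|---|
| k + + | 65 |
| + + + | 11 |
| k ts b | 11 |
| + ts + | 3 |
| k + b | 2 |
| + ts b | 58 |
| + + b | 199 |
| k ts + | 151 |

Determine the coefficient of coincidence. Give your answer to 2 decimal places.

The two most frequent reciprocal classes, + + b and k ts +, are the parental types, so the F1 was + + b / k ts +.
The two rarest classes, k + b and + ts +, are the double crossovers. Comparing them with the parentals, only the k allele has switched, so k is the middle locus and the order is ts – k – b.
ts–k: (123 + 5)/500 = 0.2560; k–b: (22 + 5)/500 = 0.0540.
Expected DCO frequency = 0.2560 × 0.0540 ≈ 0.01382; observed = 5/500 ≈ 0.01000.
Coefficient of coincidence = 0.01000/0.01382 ≈ 0.72.

0.72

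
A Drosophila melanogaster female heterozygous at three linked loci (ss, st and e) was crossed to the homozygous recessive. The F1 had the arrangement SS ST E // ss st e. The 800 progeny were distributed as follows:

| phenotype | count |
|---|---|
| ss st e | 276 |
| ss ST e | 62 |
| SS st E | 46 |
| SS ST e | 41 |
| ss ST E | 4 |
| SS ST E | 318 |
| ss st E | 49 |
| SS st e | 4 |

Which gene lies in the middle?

The two rarest classes, ss ST E and SS st e, are the double crossovers. Comparing them with the parentals, only the ss allele has switched, so ss is the middle locus and the order is e – ss – st.

ss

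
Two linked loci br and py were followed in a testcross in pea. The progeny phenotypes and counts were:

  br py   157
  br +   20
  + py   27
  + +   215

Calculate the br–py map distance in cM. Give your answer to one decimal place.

The two most frequent classes, + + (215) and br py (157), are the parental types, so the F1 was + + / br py.
The recombinant classes are + py and br +: 27 + 20 = 47.
Recombination frequency = 47/419 = 0.1122 ≈ 11.2%, i.e. 11.2 cM.

11.2 cM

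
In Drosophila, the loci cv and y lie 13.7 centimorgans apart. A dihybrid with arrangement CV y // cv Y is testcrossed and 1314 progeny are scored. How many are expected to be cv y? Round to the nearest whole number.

90

A map distance of 13.7 centimorgans corresponds to a recombination frequency of 0.137.
The F1 is CV y / cv Y, so cv y is a recombinant gamete class with expected frequency r/2 = 0.137/2 = 0.0685.
Expected number = 0.0685 × 1314 = 90.01 ≈ 90.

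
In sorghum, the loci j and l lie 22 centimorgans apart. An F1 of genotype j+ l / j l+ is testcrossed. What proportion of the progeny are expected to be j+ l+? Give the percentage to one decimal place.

A map distance of 22 centimorgans corresponds to a recombination frequency of 0.220.
The F1 is j+ l / j l+, so j+ l+ is a recombinant gamete class with expected frequency r/2 = 0.220/2 = 0.1100.
That is 0.1100 = 11.0% of the progeny.

11.0%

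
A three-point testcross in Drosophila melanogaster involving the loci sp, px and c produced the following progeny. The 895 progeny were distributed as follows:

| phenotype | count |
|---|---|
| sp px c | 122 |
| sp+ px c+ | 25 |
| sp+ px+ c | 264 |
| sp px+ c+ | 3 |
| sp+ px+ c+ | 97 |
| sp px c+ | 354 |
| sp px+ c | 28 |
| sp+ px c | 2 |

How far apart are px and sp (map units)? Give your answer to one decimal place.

The two most frequent reciprocal classes, sp+ px+ c and sp px c+, are the parental types, so the F1 was sp+ px+ c / sp px c+.
The two rarest classes, sp+ px c and sp px+ c+, are the double crossovers. Comparing them with the parentals, only the px allele has switched, so px is the middle locus and the order is sp – px – c.
Crossovers in the sp–px interval produce the single-crossover classes sp px+ c and sp+ px c+ (28 + 25 = 53) plus the double crossovers (5).
RF(sp–px) = (53 + 5) / 895 = 58/895 = 0.0648 → 6.5 map units.

6.5 map units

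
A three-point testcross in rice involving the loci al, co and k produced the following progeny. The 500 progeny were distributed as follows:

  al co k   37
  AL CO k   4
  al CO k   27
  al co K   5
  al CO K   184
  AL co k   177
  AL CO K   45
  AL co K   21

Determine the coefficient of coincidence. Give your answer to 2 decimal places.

The two most frequent reciprocal classes, AL co k and al CO K, are the parental types, so the F1 was AL co k / al CO K.
The two rarest classes, AL CO k and al co K, are the double crossovers. Comparing them with the parentals, only the co allele has switched, so co is the middle locus and the order is al – co – k.
al–co: (82 + 9)/500 = 0.1820; co–k: (48 + 9)/500 = 0.1140.
Expected DCO frequency = 0.1820 × 0.1140 ≈ 0.02075; observed = 9/500 ≈ 0.01800.
Coefficient of coincidence = 0.01800/0.02075 ≈ 0.87.

0.87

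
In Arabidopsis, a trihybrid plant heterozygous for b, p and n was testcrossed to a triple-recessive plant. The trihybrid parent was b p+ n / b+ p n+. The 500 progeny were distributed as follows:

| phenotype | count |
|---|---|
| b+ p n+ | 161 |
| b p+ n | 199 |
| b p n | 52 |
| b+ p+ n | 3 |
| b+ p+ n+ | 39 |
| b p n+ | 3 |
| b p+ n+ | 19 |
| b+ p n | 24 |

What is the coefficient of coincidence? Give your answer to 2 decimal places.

0.63

The two rarest classes, b+ p+ n and b p n+, are the double crossovers. Comparing them with the parentals, only the b allele has switched, so b is the middle locus and the order is n – b – p.
n–b: (43 + 6)/500 = 0.0980; b–p: (91 + 6)/500 = 0.1940.
Expected DCO frequency = 0.0980 × 0.1940 ≈ 0.01901; observed = 6/500 ≈ 0.01200.
Coefficient of coincidence = 0.01200/0.01901 ≈ 0.63.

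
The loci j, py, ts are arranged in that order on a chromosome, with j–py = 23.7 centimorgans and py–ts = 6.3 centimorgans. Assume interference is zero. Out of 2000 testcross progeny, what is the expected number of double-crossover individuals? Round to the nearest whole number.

30

Map distances give recombination frequencies of 0.237 and 0.063 for the two intervals.
With no interference, expected double-crossover frequency = 0.237 × 0.063 = 0.01493.
Expected number = 0.01493 × 2000 = 29.86 ≈ 30.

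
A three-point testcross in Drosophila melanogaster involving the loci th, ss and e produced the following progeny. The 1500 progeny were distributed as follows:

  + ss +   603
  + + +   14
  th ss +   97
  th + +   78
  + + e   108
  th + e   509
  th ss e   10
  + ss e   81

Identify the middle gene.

ss

The two most frequent reciprocal classes, th + e and + ss +, are the parental types, so the F1 was th + e / + ss +.
The two rarest classes, th ss e and + + +, are the double crossovers. Comparing them with the parentals, only the ss allele has switched, so ss is the middle locus and the order is e – ss – th.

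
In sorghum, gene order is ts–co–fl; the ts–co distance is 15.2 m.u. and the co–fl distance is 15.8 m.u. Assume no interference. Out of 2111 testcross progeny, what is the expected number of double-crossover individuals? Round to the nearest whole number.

Map distances give recombination frequencies of 0.152 and 0.158 for the two intervals.
With no interference, expected double-crossover frequency = 0.152 × 0.158 = 0.02402.
Expected number = 0.02402 × 2111 = 50.70 ≈ 51.

51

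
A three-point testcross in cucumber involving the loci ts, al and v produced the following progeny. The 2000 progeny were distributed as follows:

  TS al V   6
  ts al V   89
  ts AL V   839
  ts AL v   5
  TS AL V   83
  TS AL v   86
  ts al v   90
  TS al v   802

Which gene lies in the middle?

v

The two most frequent reciprocal classes, ts AL V and TS al v, are the parental types, so the F1 was ts AL V / TS al v.
The two rarest classes, ts AL v and TS al V, are the double crossovers. Comparing them with the parentals, only the v allele has switched, so v is the middle locus and the order is al – v – ts.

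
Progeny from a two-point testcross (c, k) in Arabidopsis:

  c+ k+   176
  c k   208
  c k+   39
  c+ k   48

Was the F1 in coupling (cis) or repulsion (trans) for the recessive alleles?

cis

The two most frequent classes are c+ k+ (176) and c k (208); these are the parental (non-recombinant) types.
So the F1 carried c+ k+ on one chromosome and c k on the other — the recessive alleles are on the same chromosome (cis / coupling).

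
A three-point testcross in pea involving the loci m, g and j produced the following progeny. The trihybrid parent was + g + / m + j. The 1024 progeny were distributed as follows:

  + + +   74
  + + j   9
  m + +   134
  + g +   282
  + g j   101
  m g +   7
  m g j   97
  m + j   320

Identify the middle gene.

m

The two rarest classes, m g + and + + j, are the double crossovers. Comparing them with the parentals, only the m allele has switched, so m is the middle locus and the order is g – m – j.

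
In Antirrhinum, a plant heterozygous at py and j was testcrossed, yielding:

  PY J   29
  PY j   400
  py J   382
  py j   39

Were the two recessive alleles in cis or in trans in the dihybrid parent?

trans

The two most frequent classes are PY j (400) and py J (382); these are the parental (non-recombinant) types.
So the F1 carried PY j on one chromosome and py J on the other — the recessive alleles are on opposite chromosomes (trans / repulsion).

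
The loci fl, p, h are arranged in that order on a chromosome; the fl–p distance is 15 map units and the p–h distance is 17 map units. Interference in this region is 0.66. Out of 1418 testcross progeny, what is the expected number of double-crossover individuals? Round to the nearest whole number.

Map distances give recombination frequencies of 0.150 and 0.170 for the two intervals.
With interference 0.66 (so coincidence = 0.34), expected double-crossover frequency = 0.150 × 0.170 × 0.34 = 0.00867.
Expected number = 0.00867 × 1418 = 12.29 ≈ 12.

12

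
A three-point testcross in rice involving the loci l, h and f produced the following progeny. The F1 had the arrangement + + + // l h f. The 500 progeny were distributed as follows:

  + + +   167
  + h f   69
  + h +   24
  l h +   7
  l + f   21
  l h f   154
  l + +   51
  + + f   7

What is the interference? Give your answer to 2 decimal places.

0.11

The two rarest classes, + + f and l h +, are the double crossovers. Comparing them with the parentals, only the f allele has switched, so f is the middle locus and the order is h – f – l.
h–f: (45 + 14)/500 = 0.1180; f–l: (120 + 14)/500 = 0.2680.
Expected DCO frequency = 0.1180 × 0.2680 ≈ 0.03162; observed = 14/500 ≈ 0.02800.
Coefficient of coincidence = 0.02800/0.03162 ≈ 0.89; interference = 1 − 0.89 = 0.11.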